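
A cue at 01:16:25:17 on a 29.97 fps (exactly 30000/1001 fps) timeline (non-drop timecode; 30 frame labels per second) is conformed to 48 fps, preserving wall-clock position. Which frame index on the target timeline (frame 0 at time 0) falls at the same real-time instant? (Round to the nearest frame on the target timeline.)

Source frame index: (1×3600 + 16×60 + 25) × 30 + 17 = 137567.
Real time: 137567 / (30000/1001) = 137704567/30000 s.
Target frame: (137704567/30000) × (48) = 137704567/625 ≈ 220327.307 → 220327.

frame 220327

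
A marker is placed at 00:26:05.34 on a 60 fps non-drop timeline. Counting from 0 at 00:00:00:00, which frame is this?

frame 93934

Total seconds to the label: (0 × 3600 + 26 × 60 + 5) = 1565.
Frame index = 1565 × 60 + 34 = 93934.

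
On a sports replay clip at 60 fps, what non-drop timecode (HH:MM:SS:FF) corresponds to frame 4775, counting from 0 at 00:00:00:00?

4775 ÷ 60 = 79 full seconds, remainder 35 frames.
79 s = 0 h 1 min 19 s.
Timecode: 00:01:19:35.

00:01:19:35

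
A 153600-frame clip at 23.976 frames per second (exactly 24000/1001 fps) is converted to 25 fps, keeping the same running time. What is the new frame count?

160160 frames

Target frames = source frames × (target rate / source rate) = 153600 × (25)/(24000/1001) = 153600 × 1001/960 = 160160.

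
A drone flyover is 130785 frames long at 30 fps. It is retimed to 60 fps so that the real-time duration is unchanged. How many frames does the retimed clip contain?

Target frames = source frames × (target rate / source rate) = 130785 × (60)/(30) = 130785 × 2 = 261570.

261570 frames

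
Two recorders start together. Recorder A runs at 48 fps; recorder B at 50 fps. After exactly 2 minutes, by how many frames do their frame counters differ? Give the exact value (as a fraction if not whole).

240 frames

2 min = 120 s.
A emits 48 × 120 = 5760 frames; B emits 50 × 120 = 6000.
Difference = 240 frames; B is ahead of A.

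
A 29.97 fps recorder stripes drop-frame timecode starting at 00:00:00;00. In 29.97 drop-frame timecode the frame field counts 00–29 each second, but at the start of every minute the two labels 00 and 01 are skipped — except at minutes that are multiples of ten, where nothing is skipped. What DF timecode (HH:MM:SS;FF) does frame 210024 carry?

Ten DF minutes hold 17982 frames, so frame 210024 lies in block 11 (frames 197802–215783) with 12222 frames into that block.
The block's first minute is 1800 frames and the rest 1798 each; 12222 frames reaches minute 6, so 11 × 18 + 6 × 2 = 210 labels have been skipped so far.
Adding those back, label number 210024 + 210 = 210234 at 30 labels/s is 7007 s + 24 f = 1 h 56 min 47 s frame 24, i.e. 01:56:47;24.

01:56:47;24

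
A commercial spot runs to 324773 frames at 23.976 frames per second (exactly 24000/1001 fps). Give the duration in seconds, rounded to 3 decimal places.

Running time = 324773 × 1001/24000 = 325097773/24000 s ≈ 13545.741 s.

13545.741 seconds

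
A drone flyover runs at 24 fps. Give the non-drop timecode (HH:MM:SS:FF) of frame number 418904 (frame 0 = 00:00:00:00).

04:50:54:08

418904 ÷ 24 = 17454 full seconds, remainder 8 frames.
17454 s = 4 h 50 min 54 s.
Timecode: 04:50:54:08.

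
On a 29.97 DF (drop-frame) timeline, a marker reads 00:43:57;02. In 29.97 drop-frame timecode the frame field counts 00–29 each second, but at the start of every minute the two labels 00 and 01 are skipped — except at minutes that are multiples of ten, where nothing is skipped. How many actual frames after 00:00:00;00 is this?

Complete 10-minute blocks: 4, each 17982 frames → 71928.
Remaining 3 whole minutes in the current block: 1800 + 2 × 1798 = 5396 frames.
Within the current minute: 57 × 30 + 2 − 2 = 1710 (labels ;00/;01 skipped at this minute). Total = 71928 + 5396 + 1710 = 79034.

79034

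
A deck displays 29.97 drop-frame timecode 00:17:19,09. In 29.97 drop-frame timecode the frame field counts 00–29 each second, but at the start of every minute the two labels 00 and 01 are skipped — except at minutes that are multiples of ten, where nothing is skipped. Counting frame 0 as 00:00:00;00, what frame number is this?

31147

Complete 10-minute blocks: 1, each 17982 frames → 17982.
Remaining 7 whole minutes in the current block: 1800 + 6 × 1798 = 12588 frames.
Within the current minute: 19 × 30 + 9 − 2 = 577 (labels ;00/;01 skipped at this minute). Total = 17982 + 12588 + 577 = 31147.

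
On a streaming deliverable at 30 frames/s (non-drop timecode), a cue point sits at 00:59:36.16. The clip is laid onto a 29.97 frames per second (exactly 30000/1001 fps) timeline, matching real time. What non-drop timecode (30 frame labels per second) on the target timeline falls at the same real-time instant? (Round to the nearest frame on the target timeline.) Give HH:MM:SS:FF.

00:59:32:29

Source frame index: (0×3600 + 59×60 + 36) × 30 + 16 = 107296.
Real time: 107296 / (30) = 53648/15 s.
Target frame: (53648/15) × (30000/1001) = 15328000/143 ≈ 107188.811 → 107189.
At 30 labels/s: frame 107189 → 00:59:32:29.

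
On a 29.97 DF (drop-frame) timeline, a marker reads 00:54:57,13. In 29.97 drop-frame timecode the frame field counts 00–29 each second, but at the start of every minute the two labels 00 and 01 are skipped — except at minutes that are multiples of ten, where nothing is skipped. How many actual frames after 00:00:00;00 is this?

As if non-drop at 30 labels/s: (0 × 3600 + 54 × 60 + 57) × 30 + 13 = 98923.
Minute boundaries passed: 54; those not divisible by 10: 54 − 5 = 49; dropped labels = 2 × 49 = 98.
Actual frame index = 98923 − 98 = 98825.

98825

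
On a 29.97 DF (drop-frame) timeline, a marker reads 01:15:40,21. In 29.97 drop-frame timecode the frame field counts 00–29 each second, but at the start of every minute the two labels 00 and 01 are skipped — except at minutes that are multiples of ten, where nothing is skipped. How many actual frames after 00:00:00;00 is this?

As if non-drop at 30 labels/s: (1 × 3600 + 15 × 60 + 40) × 30 + 21 = 136221.
Minute boundaries passed: 75; those not divisible by 10: 75 − 7 = 68; dropped labels = 2 × 68 = 136.
Actual frame index = 136221 − 136 = 136085.

136085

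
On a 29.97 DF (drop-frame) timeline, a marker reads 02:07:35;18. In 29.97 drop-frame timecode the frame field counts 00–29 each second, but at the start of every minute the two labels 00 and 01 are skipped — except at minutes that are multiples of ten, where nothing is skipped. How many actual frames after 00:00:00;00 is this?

As if non-drop at 30 labels/s: (2 × 3600 + 7 × 60 + 35) × 30 + 18 = 229668.
Minute boundaries passed: 127; those not divisible by 10: 127 − 12 = 115; dropped labels = 2 × 115 = 230.
Actual frame index = 229668 − 230 = 229438.

229438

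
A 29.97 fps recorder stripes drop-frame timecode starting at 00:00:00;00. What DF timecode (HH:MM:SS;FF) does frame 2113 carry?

Each 10-minute DF block holds 10 × 60 × 30 − 9 × 2 = 17982 frames. 2113 ÷ 17982 → 0 full blocks, remainder 2113.
Within the partial block the first minute is 1800 frames and each further minute 1798, so 1 further minute boundary passed. Total skipped labels = 18 × 0 + 2 × 1 = 2.
Non-drop label index = 2113 + 2 = 2115; at 30 labels/s that is 00:01:10:15, i.e. DF 00:01:10;15.

00:01:10;15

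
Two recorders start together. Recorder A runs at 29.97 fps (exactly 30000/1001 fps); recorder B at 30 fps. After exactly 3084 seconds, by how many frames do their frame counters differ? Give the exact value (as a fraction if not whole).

92520/1001 frames

A emits 30000/1001 × 3084 = 92520000/1001 frames; B emits 30 × 3084 = 92520.
Difference = 92520/1001 frames (≈ 92.4276); B is ahead of A.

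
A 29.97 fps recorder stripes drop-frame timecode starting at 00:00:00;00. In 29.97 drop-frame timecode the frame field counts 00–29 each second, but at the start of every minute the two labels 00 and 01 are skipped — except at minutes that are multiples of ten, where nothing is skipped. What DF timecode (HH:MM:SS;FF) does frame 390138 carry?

03:36:57;18

Ten DF minutes hold 17982 frames, so frame 390138 lies in block 21 (frames 377622–395603) with 12516 frames into that block.
The block's first minute is 1800 frames and the rest 1798 each; 12516 frames reaches minute 6, so 21 × 18 + 6 × 2 = 390 labels have been skipped so far.
Adding those back, label number 390138 + 390 = 390528 at 30 labels/s is 13017 s + 18 f = 3 h 36 min 57 s frame 18, i.e. 03:36:57;18.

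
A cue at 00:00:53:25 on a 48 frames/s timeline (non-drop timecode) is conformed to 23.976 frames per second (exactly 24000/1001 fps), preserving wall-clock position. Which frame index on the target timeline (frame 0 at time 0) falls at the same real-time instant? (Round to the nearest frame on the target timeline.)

frame 1283

Source frame index: (0×3600 + 0×60 + 53) × 48 + 25 = 2569.
Real time: 2569 / (48) = 2569/48 s.
Target frame: (2569/48) × (24000/1001) = 183500/143 ≈ 1283.217 → 1283.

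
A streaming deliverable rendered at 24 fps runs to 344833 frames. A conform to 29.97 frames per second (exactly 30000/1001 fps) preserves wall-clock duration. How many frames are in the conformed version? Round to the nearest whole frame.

Frames at target rate = 344833 × (30000/1001) / (24) = 431041250/1001 ≈ 430610.639.
Nearest whole frame: 430611.

430611 frames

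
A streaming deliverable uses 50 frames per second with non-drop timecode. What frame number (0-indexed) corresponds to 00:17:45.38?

frame 53288

Total seconds to the label: (0 × 3600 + 17 × 60 + 45) = 1065.
Frame index = 1065 × 50 + 38 = 53288.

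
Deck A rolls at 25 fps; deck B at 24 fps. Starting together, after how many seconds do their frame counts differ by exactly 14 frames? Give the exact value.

14 seconds

The gap grows by |24 − 25| = 1 frame per second.
Time for a 14-frame gap: 14 ÷ (1) = 14 s.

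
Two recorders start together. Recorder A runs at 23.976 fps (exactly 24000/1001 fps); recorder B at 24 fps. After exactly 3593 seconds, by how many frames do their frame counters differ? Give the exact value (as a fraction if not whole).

A emits 24000/1001 × 3593 = 86232000/1001 frames; B emits 24 × 3593 = 86232.
Difference = 86232/1001 frames (≈ 86.1459); B is ahead of A.

86232/1001 frames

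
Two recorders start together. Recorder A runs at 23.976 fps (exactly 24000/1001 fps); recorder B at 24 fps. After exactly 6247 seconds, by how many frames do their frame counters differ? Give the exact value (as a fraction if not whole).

149928/1001 frames

A emits 24000/1001 × 6247 = 149928000/1001 frames; B emits 24 × 6247 = 149928.
Difference = 149928/1001 frames (≈ 149.7782); B is ahead of A.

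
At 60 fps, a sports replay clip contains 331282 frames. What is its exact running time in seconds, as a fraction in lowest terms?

Running time = 331282 ÷ (60) = 331282 × 1/60 = 165641/30 s.

165641/30 seconds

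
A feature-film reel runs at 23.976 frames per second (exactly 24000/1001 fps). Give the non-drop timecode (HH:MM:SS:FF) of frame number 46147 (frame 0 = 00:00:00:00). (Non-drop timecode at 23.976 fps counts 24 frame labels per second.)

46147 ÷ 24 = 1922 full seconds, remainder 19 frames.
1922 s = 0 h 32 min 2 s.
Timecode: 00:32:02:19.

00:32:02:19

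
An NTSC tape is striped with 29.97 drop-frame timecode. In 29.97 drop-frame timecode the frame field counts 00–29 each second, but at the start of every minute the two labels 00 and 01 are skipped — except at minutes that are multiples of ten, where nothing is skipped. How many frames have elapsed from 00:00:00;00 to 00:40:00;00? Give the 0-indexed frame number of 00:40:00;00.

71928

Complete 10-minute blocks: 4, each 17982 frames → 71928.
Remaining 0 whole minutes in the current block: 0 frames.
Within the current minute: 0 × 30 + 0 = 0. Total = 71928 + 0 + 0 = 71928.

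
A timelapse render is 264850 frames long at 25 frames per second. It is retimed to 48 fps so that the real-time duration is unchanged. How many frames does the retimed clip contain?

508512 frames

Target frames = source frames × (target rate / source rate) = 264850 × (48)/(25) = 264850 × 48/25 = 508512.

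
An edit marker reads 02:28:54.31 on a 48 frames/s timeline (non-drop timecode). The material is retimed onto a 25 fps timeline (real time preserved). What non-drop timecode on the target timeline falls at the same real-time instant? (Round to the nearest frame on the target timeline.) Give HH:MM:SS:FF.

Source frame index: (2×3600 + 28×60 + 54) × 48 + 31 = 428863.
Real time: 428863 / (48) = 428863/48 s.
Target frame: (428863/48) × (25) = 10721575/48 ≈ 223366.146 → 223366.
At 25 labels/s: frame 223366 → 02:28:54:16.

02:28:54:16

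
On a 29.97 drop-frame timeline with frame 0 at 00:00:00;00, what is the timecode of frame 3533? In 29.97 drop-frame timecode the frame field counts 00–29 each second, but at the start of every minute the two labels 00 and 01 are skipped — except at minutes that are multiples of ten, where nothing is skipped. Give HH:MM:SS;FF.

00:01:57;25

Ten DF minutes hold 17982 frames, so frame 3533 lies in block 0 (frames 0–17981) with 3533 frames into that block.
The block's first minute is 1800 frames and the rest 1798 each; 3533 frames reaches minute 1, so 0 × 18 + 1 × 2 = 2 labels have been skipped so far.
Adding those back, label number 3533 + 2 = 3535 at 30 labels/s is 117 s + 25 f = 0 h 1 min 57 s frame 25, i.e. 00:01:57;25.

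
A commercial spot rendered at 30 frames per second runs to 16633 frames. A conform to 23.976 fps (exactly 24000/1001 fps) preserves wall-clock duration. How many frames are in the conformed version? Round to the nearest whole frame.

13293 frames

Frames at target rate = 16633 × (24000/1001) / (30) = 13306400/1001 ≈ 13293.107.
Nearest whole frame: 13293.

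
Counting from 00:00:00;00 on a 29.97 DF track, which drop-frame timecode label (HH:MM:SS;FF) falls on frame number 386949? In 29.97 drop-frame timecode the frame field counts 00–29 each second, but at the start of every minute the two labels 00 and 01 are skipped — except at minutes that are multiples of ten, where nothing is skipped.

Ten DF minutes hold 17982 frames, so frame 386949 lies in block 21 (frames 377622–395603) with 9327 frames into that block.
The block's first minute is 1800 frames and the rest 1798 each; 9327 frames reaches minute 5, so 21 × 18 + 5 × 2 = 388 labels have been skipped so far.
Adding those back, label number 386949 + 388 = 387337 at 30 labels/s is 12911 s + 7 f = 3 h 35 min 11 s frame 7, i.e. 03:35:11;07.

03:35:11;07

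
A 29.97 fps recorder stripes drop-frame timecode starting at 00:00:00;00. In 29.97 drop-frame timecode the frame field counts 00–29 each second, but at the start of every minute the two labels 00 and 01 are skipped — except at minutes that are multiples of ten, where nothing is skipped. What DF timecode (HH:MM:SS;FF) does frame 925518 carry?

08:34:41;14

Each 10-minute DF block holds 10 × 60 × 30 − 9 × 2 = 17982 frames. 925518 ÷ 17982 → 51 full blocks, remainder 8436.
Within the partial block the first minute is 1800 frames and each further minute 1798, so 4 further minute boundaries passed. Total skipped labels = 18 × 51 + 2 × 4 = 926.
Non-drop label index = 925518 + 926 = 926444; at 30 labels/s that is 08:34:41:14, i.e. DF 08:34:41;14.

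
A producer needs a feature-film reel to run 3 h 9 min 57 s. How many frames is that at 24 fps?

3 h 9 min 57 s = 11397 s.
Frames = 11397 × 24 = 273528.

273528 frames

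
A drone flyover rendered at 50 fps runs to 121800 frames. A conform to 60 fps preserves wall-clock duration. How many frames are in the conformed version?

Target frames = source frames × (target rate / source rate) = 121800 × (60)/(50) = 121800 × 6/5 = 146160.

146160 frames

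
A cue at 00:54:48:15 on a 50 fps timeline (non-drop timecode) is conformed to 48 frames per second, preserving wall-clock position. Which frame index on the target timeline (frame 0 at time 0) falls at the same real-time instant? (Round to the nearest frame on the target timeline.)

Source frame index: (0×3600 + 54×60 + 48) × 50 + 15 = 164415.
Real time: 164415 / (50) = 32883/10 s.
Target frame: (32883/10) × (48) = 789192/5 ≈ 157838.400 → 157838.

frame 157838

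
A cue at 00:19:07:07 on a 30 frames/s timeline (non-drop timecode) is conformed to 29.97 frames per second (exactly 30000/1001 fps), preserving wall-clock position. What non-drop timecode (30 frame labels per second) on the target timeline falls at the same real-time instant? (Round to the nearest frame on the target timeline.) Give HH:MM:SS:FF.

00:19:06:03

Source frame index: (0×3600 + 19×60 + 7) × 30 + 7 = 34417.
Real time: 34417 / (30) = 34417/30 s.
Target frame: (34417/30) × (30000/1001) = 34417000/1001 ≈ 34382.617 → 34383.
At 30 labels/s: frame 34383 → 00:19:06:03.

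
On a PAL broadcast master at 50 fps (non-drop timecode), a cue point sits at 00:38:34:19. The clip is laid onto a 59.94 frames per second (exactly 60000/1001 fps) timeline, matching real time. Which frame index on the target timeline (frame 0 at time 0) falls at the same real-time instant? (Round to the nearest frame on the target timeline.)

frame 138724

Source frame index: (0×3600 + 38×60 + 34) × 50 + 19 = 115719.
Real time: 115719 / (50) = 115719/50 s.
Target frame: (115719/50) × (60000/1001) = 138862800/1001 ≈ 138724.076 → 138724.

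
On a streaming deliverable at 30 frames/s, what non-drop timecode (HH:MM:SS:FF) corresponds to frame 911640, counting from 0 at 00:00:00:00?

08:26:28:00

911640 ÷ 30 = 30388 full seconds, remainder 0 frames.
30388 s = 8 h 26 min 28 s.
Timecode: 08:26:28:00.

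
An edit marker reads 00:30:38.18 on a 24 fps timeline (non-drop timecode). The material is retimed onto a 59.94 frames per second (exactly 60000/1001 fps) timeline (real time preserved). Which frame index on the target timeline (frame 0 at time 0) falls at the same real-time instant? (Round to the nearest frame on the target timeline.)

Source frame index: (0×3600 + 30×60 + 38) × 24 + 18 = 44130.
Real time: 44130 / (24) = 7355/4 s.
Target frame: (7355/4) × (60000/1001) = 110325000/1001 ≈ 110214.785 → 110215.

frame 110215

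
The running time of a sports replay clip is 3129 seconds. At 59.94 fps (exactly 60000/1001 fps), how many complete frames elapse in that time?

Frames = 3129 × 60000/1001 = 26820000/143 ≈ 187552.4476.
Complete frames: 187552.

187552 frames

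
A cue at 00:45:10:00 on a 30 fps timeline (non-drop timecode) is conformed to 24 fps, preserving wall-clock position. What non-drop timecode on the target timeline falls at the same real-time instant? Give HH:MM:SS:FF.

00:45:10:00

Source frame index: (0×3600 + 45×60 + 10) × 30 + 0 = 81300.
Real time: 81300 / (30) = 2710 s.
Target frame: (2710) × (24) = 65040.
At 24 labels/s: frame 65040 → 00:45:10:00.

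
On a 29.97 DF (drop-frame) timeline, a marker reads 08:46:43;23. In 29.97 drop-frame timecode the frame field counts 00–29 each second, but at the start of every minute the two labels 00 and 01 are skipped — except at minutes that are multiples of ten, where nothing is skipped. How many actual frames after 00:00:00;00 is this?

As if non-drop at 30 labels/s: (8 × 3600 + 46 × 60 + 43) × 30 + 23 = 948113.
Minute boundaries passed: 526; those not divisible by 10: 526 − 52 = 474; dropped labels = 2 × 474 = 948.
Actual frame index = 948113 − 948 = 947165.

947165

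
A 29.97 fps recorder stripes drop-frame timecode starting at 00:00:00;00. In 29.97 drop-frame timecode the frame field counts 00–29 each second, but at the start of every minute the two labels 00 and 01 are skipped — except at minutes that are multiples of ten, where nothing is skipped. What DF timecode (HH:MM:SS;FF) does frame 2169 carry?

00:01:12;11

Each 10-minute DF block holds 10 × 60 × 30 − 9 × 2 = 17982 frames. 2169 ÷ 17982 → 0 full blocks, remainder 2169.
Within the partial block the first minute is 1800 frames and each further minute 1798, so 1 further minute boundary passed. Total skipped labels = 18 × 0 + 2 × 1 = 2.
Non-drop label index = 2169 + 2 = 2171; at 30 labels/s that is 00:01:12:11, i.e. DF 00:01:12;11.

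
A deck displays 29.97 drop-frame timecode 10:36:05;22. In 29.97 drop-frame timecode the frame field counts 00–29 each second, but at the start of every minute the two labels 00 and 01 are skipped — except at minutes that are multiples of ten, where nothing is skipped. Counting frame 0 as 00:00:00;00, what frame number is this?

As if non-drop at 30 labels/s: (10 × 3600 + 36 × 60 + 5) × 30 + 22 = 1144972.
Minute boundaries passed: 636; those not divisible by 10: 636 − 63 = 573; dropped labels = 2 × 573 = 1146.
Actual frame index = 1144972 − 1146 = 1143826.

1143826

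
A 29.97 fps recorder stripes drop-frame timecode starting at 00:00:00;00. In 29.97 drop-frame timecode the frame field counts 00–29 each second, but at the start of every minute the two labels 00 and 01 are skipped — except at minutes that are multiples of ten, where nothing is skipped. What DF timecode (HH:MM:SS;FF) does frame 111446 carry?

Ten DF minutes hold 17982 frames, so frame 111446 lies in block 6 (frames 107892–125873) with 3554 frames into that block.
The block's first minute is 1800 frames and the rest 1798 each; 3554 frames reaches minute 1, so 6 × 18 + 1 × 2 = 110 labels have been skipped so far.
Adding those back, label number 111446 + 110 = 111556 at 30 labels/s is 3718 s + 16 f = 1 h 1 min 58 s frame 16, i.e. 01:01:58;16.

01:01:58;16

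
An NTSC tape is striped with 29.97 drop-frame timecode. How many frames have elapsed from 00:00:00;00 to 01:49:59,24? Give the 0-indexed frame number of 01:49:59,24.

197796

Complete 10-minute blocks: 10, each 17982 frames → 179820.
Remaining 9 whole minutes in the current block: 1800 + 8 × 1798 = 16184 frames.
Within the current minute: 59 × 30 + 24 − 2 = 1792 (labels ;00/;01 skipped at this minute). Total = 179820 + 16184 + 1792 = 197796.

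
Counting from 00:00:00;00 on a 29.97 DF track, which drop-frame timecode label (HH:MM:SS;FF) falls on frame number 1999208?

Ten DF minutes hold 17982 frames, so frame 1999208 lies in block 111 (frames 1996002–2013983) with 3206 frames into that block.
The block's first minute is 1800 frames and the rest 1798 each; 3206 frames reaches minute 1, so 111 × 18 + 1 × 2 = 2000 labels have been skipped so far.
Adding those back, label number 1999208 + 2000 = 2001208 at 30 labels/s is 66706 s + 28 f = 18 h 31 min 46 s frame 28, i.e. 18:31:46;28.

18:31:46;28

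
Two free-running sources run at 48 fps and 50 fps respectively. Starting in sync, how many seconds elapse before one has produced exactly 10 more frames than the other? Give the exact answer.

5 seconds

The gap grows by |50 − 48| = 2 frames per second.
Time for a 10-frame gap: 10 ÷ (2) = 5 s.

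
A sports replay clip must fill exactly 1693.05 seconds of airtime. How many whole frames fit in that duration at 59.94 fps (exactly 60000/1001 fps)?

101481 frames

Frames = 1693.05 × 60000/1001 = 101583000/1001 ≈ 101481.5185.
Complete frames: 101481.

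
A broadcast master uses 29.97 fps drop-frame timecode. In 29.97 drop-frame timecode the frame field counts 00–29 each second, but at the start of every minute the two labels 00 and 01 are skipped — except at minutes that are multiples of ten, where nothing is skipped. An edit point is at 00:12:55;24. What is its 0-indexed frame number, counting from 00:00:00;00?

23252

Complete 10-minute blocks: 1, each 17982 frames → 17982.
Remaining 2 whole minutes in the current block: 1800 + 1 × 1798 = 3598 frames.
Within the current minute: 55 × 30 + 24 − 2 = 1672 (labels ;00/;01 skipped at this minute). Total = 17982 + 3598 + 1672 = 23252.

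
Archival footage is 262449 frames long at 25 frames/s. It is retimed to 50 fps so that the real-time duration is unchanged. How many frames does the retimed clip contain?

524898 frames

Target frames = source frames × (target rate / source rate) = 262449 × (50)/(25) = 262449 × 2 = 524898.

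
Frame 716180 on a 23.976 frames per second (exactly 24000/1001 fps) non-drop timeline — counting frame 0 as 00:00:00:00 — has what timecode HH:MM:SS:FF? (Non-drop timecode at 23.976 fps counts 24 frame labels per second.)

08:17:20:20

716180 ÷ 24 = 29840 full seconds, remainder 20 frames.
29840 s = 8 h 17 min 20 s.
Timecode: 08:17:20:20.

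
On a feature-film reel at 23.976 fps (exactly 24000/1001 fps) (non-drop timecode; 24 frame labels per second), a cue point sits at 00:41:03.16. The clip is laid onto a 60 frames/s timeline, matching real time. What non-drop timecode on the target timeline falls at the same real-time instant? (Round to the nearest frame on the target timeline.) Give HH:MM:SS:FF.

Source frame index: (0×3600 + 41×60 + 3) × 24 + 16 = 59128.
Real time: 59128 / (24000/1001) = 7398391/3000 s.
Target frame: (7398391/3000) × (60) = 7398391/50 ≈ 147967.820 → 147968.
At 60 labels/s: frame 147968 → 00:41:06:08.

00:41:06:08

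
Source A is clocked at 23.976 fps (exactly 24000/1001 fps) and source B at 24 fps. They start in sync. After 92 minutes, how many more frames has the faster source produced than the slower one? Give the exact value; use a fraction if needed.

132480/1001 frames

92 min = 5520 s.
A emits 24000/1001 × 5520 = 132480000/1001 frames; B emits 24 × 5520 = 132480.
Difference = 132480/1001 frames (≈ 132.3477); B is ahead of A.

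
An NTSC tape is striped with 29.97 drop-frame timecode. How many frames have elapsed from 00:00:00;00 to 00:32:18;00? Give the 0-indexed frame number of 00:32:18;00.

As if non-drop at 30 labels/s: (0 × 3600 + 32 × 60 + 18) × 30 + 0 = 58140.
Minute boundaries passed: 32; those not divisible by 10: 32 − 3 = 29; dropped labels = 2 × 29 = 58.
Actual frame index = 58140 − 58 = 58082.

58082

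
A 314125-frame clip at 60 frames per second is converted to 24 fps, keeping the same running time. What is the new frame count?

Target frames = source frames × (target rate / source rate) = 314125 × (24)/(60) = 314125 × 2/5 = 125650.

125650 frames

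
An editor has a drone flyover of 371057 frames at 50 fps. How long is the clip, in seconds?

7421.14 seconds

Running time = 371057 / (50) = 7421.14 s.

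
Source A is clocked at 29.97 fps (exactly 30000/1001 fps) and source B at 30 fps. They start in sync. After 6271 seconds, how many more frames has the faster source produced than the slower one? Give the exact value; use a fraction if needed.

A emits 30000/1001 × 6271 = 188130000/1001 frames; B emits 30 × 6271 = 188130.
Difference = 188130/1001 frames (≈ 187.9421); B is ahead of A.

188130/1001 frames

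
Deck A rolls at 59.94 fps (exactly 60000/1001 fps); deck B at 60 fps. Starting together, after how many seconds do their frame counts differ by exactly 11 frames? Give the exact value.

11011/60 seconds

The gap grows by |60 − 60000/1001| = 60/1001 frames per second.
Time for a 11-frame gap: 11 ÷ (60/1001) = 11011/60 s.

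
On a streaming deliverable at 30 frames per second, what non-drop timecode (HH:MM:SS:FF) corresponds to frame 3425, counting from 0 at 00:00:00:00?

3425 ÷ 30 = 114 full seconds, remainder 5 frames.
114 s = 0 h 1 min 54 s.
Timecode: 00:01:54:05.

00:01:54:05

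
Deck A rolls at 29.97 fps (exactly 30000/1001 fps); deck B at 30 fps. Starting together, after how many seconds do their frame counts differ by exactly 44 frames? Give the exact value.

22022/15 seconds

The gap grows by |30 − 30000/1001| = 30/1001 frames per second.
Time for a 44-frame gap: 44 ÷ (30/1001) = 22022/15 s.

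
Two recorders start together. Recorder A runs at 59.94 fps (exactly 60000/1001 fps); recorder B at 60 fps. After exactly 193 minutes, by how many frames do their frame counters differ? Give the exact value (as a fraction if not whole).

193 min = 11580 s.
A emits 60000/1001 × 11580 = 694800000/1001 frames; B emits 60 × 11580 = 694800.
Difference = 694800/1001 frames (≈ 694.1059); B is ahead of A.

694800/1001 frames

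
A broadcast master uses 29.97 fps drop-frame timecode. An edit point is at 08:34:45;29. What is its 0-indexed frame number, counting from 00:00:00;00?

Complete 10-minute blocks: 51, each 17982 frames → 917082.
Remaining 4 whole minutes in the current block: 1800 + 3 × 1798 = 7194 frames.
Within the current minute: 45 × 30 + 29 − 2 = 1377 (labels ;00/;01 skipped at this minute). Total = 917082 + 7194 + 1377 = 925653.

925653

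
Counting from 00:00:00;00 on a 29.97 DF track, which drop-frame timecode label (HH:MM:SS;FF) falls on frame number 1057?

Ten DF minutes hold 17982 frames, so frame 1057 lies in block 0 (frames 0–17981) with 1057 frames into that block.
The block's first minute is 1800 frames and the rest 1798 each; 1057 frames reaches minute 0, so 0 × 18 + 0 × 2 = 0 labels have been skipped so far.
Adding those back, label number 1057 + 0 = 1057 at 30 labels/s is 35 s + 7 f = 0 h 0 min 35 s frame 7, i.e. 00:00:35;07.

00:00:35;07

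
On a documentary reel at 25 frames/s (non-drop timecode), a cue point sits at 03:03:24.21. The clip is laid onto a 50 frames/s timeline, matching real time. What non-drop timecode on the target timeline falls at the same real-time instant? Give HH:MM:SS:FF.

Source frame index: (3×3600 + 3×60 + 24) × 25 + 21 = 275121.
Real time: 275121 / (25) = 275121/25 s.
Target frame: (275121/25) × (50) = 550242.
At 50 labels/s: frame 550242 → 03:03:24:42.

03:03:24:42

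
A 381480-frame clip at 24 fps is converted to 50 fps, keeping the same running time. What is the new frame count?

794750 frames

Target frames = source frames × (target rate / source rate) = 381480 × (50)/(24) = 381480 × 25/12 = 794750.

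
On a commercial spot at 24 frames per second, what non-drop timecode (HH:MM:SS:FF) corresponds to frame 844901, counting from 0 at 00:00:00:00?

844901 ÷ 24 = 35204 full seconds, remainder 5 frames.
35204 s = 9 h 46 min 44 s.
Timecode: 09:46:44:05.

09:46:44:05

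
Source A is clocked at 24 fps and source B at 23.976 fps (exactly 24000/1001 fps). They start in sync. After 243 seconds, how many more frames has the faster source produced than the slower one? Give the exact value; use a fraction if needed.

5832/1001 frames

A emits 24 × 243 = 5832 frames; B emits 24000/1001 × 243 = 5832000/1001.
Difference = 5832/1001 frames (≈ 5.8262); B is behind A.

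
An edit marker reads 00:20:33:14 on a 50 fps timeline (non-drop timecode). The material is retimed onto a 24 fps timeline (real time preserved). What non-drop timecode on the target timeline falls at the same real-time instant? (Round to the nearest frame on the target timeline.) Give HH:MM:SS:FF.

00:20:33:07

Source frame index: (0×3600 + 20×60 + 33) × 50 + 14 = 61664.
Real time: 61664 / (50) = 30832/25 s.
Target frame: (30832/25) × (24) = 739968/25 ≈ 29598.720 → 29599.
At 24 labels/s: frame 29599 → 00:20:33:07.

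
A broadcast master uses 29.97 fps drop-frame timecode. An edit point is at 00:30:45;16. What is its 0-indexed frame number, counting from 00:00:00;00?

Complete 10-minute blocks: 3, each 17982 frames → 53946.
Remaining 0 whole minutes in the current block: 0 frames.
Within the current minute: 45 × 30 + 16 = 1366. Total = 53946 + 0 + 1366 = 55312.

55312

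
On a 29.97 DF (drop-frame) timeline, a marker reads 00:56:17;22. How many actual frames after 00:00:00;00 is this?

101230

Complete 10-minute blocks: 5, each 17982 frames → 89910.
Remaining 6 whole minutes in the current block: 1800 + 5 × 1798 = 10790 frames.
Within the current minute: 17 × 30 + 22 − 2 = 530 (labels ;00/;01 skipped at this minute). Total = 89910 + 10790 + 530 = 101230.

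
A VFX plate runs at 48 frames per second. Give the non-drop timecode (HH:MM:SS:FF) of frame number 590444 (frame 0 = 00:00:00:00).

590444 ÷ 48 = 12300 full seconds, remainder 44 frames.
12300 s = 3 h 25 min 0 s.
Timecode: 03:25:00:44.

03:25:00:44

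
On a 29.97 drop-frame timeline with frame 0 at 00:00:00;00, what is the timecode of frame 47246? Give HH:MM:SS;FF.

Each 10-minute DF block holds 10 × 60 × 30 − 9 × 2 = 17982 frames. 47246 ÷ 17982 → 2 full blocks, remainder 11282.
Within the partial block the first minute is 1800 frames and each further minute 1798, so 6 further minute boundaries passed. Total skipped labels = 18 × 2 + 2 × 6 = 48.
Non-drop label index = 47246 + 48 = 47294; at 30 labels/s that is 00:26:16:14, i.e. DF 00:26:16;14.

00:26:16;14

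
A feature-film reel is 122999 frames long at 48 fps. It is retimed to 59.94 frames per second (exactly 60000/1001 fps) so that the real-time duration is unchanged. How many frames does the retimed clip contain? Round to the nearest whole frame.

Frames at target rate = 122999 × (60000/1001) / (48) = 153748750/1001 ≈ 153595.155.
Nearest whole frame: 153595.

153595 frames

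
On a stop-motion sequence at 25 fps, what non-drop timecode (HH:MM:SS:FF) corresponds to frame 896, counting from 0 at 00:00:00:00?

896 ÷ 25 = 35 full seconds, remainder 21 frames.
35 s = 0 h 0 min 35 s.
Timecode: 00:00:35:21.

00:00:35:21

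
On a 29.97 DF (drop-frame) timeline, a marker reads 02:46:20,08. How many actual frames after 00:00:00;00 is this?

Complete 10-minute blocks: 16, each 17982 frames → 287712.
Remaining 6 whole minutes in the current block: 1800 + 5 × 1798 = 10790 frames.
Within the current minute: 20 × 30 + 8 − 2 = 606 (labels ;00/;01 skipped at this minute). Total = 287712 + 10790 + 606 = 299108.

299108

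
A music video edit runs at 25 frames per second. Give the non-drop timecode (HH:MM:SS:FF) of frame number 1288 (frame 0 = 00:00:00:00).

00:00:51:13

1288 ÷ 25 = 51 full seconds, remainder 13 frames.
51 s = 0 h 0 min 51 s.
Timecode: 00:00:51:13.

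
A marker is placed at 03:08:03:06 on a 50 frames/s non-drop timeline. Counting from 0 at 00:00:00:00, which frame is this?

frame 564156

Total seconds to the label: (3 × 3600 + 8 × 60 + 3) = 11283.
Frame index = 11283 × 50 + 6 = 564156.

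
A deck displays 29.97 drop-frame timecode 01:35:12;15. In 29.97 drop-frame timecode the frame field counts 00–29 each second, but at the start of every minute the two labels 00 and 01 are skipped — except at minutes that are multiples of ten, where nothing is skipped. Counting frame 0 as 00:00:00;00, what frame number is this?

171203

Complete 10-minute blocks: 9, each 17982 frames → 161838.
Remaining 5 whole minutes in the current block: 1800 + 4 × 1798 = 8992 frames.
Within the current minute: 12 × 30 + 15 − 2 = 373 (labels ;00/;01 skipped at this minute). Total = 161838 + 8992 + 373 = 171203.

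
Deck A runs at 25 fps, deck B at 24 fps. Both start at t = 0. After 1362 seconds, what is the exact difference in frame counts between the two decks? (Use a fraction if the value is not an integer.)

1362 frames

A emits 25 × 1362 = 34050 frames; B emits 24 × 1362 = 32688.
Difference = 1362 frames; B is behind A.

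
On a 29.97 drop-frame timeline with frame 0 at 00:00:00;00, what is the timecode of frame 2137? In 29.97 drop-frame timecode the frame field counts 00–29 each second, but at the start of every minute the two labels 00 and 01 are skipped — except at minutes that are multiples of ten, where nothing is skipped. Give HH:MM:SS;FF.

Ten DF minutes hold 17982 frames, so frame 2137 lies in block 0 (frames 0–17981) with 2137 frames into that block.
The block's first minute is 1800 frames and the rest 1798 each; 2137 frames reaches minute 1, so 0 × 18 + 1 × 2 = 2 labels have been skipped so far.
Adding those back, label number 2137 + 2 = 2139 at 30 labels/s is 71 s + 9 f = 0 h 1 min 11 s frame 9, i.e. 00:01:11;09.

00:01:11;09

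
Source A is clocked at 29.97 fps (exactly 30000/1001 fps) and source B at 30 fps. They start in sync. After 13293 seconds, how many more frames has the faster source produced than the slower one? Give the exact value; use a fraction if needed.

56970/143 frames

A emits 30000/1001 × 13293 = 56970000/143 frames; B emits 30 × 13293 = 398790.
Difference = 56970/143 frames (≈ 398.3916); B is ahead of A.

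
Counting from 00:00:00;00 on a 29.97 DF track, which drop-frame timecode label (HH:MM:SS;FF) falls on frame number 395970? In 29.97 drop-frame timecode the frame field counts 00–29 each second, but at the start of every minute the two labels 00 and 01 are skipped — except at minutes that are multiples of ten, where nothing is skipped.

Each 10-minute DF block holds 10 × 60 × 30 − 9 × 2 = 17982 frames. 395970 ÷ 17982 → 22 full blocks, remainder 366.
Within the partial block the first minute is 1800 frames and each further minute 1798, so 0 further minute boundaries passed. Total skipped labels = 18 × 22 + 2 × 0 = 396.
Non-drop label index = 395970 + 396 = 396366; at 30 labels/s that is 03:40:12:06, i.e. DF 03:40:12;06.

03:40:12;06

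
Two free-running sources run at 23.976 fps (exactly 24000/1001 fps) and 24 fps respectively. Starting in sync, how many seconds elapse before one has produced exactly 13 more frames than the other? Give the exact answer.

13013/24 seconds

The gap grows by |24 − 24000/1001| = 24/1001 frames per second.
Time for a 13-frame gap: 13 ÷ (24/1001) = 13013/24 s.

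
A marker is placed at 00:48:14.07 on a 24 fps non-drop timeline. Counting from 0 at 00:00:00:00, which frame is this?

69463

Total seconds to the label: (0 × 3600 + 48 × 60 + 14) = 2894.
Frame index = 2894 × 24 + 7 = 69463.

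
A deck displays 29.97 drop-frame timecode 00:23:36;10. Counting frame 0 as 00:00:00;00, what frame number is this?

42448

As if non-drop at 30 labels/s: (0 × 3600 + 23 × 60 + 36) × 30 + 10 = 42490.
Minute boundaries passed: 23; those not divisible by 10: 23 − 2 = 21; dropped labels = 2 × 21 = 42.
Actual frame index = 42490 − 42 = 42448.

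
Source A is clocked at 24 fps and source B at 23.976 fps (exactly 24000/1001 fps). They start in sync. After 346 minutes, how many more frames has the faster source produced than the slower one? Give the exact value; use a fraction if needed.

346 min = 20760 s.
A emits 24 × 20760 = 498240 frames; B emits 24000/1001 × 20760 = 498240000/1001.
Difference = 498240/1001 frames (≈ 497.7423); B is behind A.

498240/1001 frames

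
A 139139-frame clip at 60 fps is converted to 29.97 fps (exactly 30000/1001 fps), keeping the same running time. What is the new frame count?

69500 frames

Target frames = source frames × (target rate / source rate) = 139139 × (30000/1001)/(60) = 139139 × 500/1001 = 69500.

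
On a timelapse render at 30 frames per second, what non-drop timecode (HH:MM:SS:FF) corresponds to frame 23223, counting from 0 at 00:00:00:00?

23223 ÷ 30 = 774 full seconds, remainder 3 frames.
774 s = 0 h 12 min 54 s.
Timecode: 00:12:54:03.

00:12:54:03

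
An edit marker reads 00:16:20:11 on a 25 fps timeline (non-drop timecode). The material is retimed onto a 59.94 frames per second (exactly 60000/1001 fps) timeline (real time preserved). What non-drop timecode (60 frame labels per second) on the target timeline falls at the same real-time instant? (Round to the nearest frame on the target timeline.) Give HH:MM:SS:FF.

00:16:19:28

Source frame index: (0×3600 + 16×60 + 20) × 25 + 11 = 24511.
Real time: 24511 / (25) = 24511/25 s.
Target frame: (24511/25) × (60000/1001) = 58826400/1001 ≈ 58767.632 → 58768.
At 60 labels/s: frame 58768 → 00:16:19:28.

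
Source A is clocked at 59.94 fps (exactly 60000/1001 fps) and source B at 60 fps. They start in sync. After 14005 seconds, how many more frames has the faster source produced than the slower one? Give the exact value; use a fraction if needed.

840300/1001 frames

A emits 60000/1001 × 14005 = 840300000/1001 frames; B emits 60 × 14005 = 840300.
Difference = 840300/1001 frames (≈ 839.4605); B is ahead of A.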